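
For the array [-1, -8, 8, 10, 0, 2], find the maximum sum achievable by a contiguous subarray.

Using Kadane's algorithm on [-1, -8, 8, 10, 0, 2]:

Scanning through the array:
Position 1 (value -8): max_ending_here = -8, max_so_far = -1
Position 2 (value 8): max_ending_here = 8, max_so_far = 8
Position 3 (value 10): max_ending_here = 18, max_so_far = 18
Position 4 (value 0): max_ending_here = 18, max_so_far = 18
Position 5 (value 2): max_ending_here = 20, max_so_far = 20

Maximum subarray: [8, 10, 0, 2]
Maximum sum: 20

The maximum subarray is [8, 10, 0, 2] with sum 20. This subarray runs from index 2 to index 5.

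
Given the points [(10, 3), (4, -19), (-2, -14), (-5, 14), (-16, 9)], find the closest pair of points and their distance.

Computing all pairwise distances among 5 points:

d((10, 3), (4, -19)) = 22.8035
d((10, 3), (-2, -14)) = 20.8087
d((10, 3), (-5, 14)) = 18.6011
d((10, 3), (-16, 9)) = 26.6833
d((4, -19), (-2, -14)) = 7.8102 <-- minimum
d((4, -19), (-5, 14)) = 34.2053
d((4, -19), (-16, 9)) = 34.4093
d((-2, -14), (-5, 14)) = 28.1603
d((-2, -14), (-16, 9)) = 26.9258
d((-5, 14), (-16, 9)) = 12.083

Closest pair: (4, -19) and (-2, -14) with distance 7.8102

The closest pair is (4, -19) and (-2, -14) with Euclidean distance 7.8102. For 5 points, brute-force pairwise comparison is shown above. For large n, the divide-and-conquer algorithm (sort by x, recurse on halves, check the dividing strip) achieves O(n log n).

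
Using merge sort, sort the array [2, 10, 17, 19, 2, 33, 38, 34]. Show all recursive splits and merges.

Merge sort trace:

Split: [2, 10, 17, 19, 2, 33, 38, 34] -> [2, 10, 17, 19] and [2, 33, 38, 34]
  Split: [2, 10, 17, 19] -> [2, 10] and [17, 19]
    Split: [2, 10] -> [2] and [10]
    Merge: [2] + [10] -> [2, 10]
    Split: [17, 19] -> [17] and [19]
    Merge: [17] + [19] -> [17, 19]
  Merge: [2, 10] + [17, 19] -> [2, 10, 17, 19]
  Split: [2, 33, 38, 34] -> [2, 33] and [38, 34]
    Split: [2, 33] -> [2] and [33]
    Merge: [2] + [33] -> [2, 33]
    Split: [38, 34] -> [38] and [34]
    Merge: [38] + [34] -> [34, 38]
  Merge: [2, 33] + [34, 38] -> [2, 33, 34, 38]
Merge: [2, 10, 17, 19] + [2, 33, 34, 38] -> [2, 2, 10, 17, 19, 33, 34, 38]

Final sorted array: [2, 2, 10, 17, 19, 33, 34, 38]

The merge sort proceeds by recursively splitting the array and merging sorted halves.
After all merges, the sorted array is [2, 2, 10, 17, 19, 33, 34, 38].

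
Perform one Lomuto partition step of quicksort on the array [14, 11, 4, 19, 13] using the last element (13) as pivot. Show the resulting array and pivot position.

Lomuto partition with pivot = 13:

Initial array: [14, 11, 4, 19, 13]

arr[0]=14 > 13: no swap
arr[1]=11 <= 13: swap with position 0, array becomes [11, 14, 4, 19, 13]
arr[2]=4 <= 13: swap with position 1, array becomes [11, 4, 14, 19, 13]
arr[3]=19 > 13: no swap

Place pivot at position 2: [11, 4, 13, 19, 14]
Pivot position: 2

After partitioning with pivot 13, the array becomes [11, 4, 13, 19, 14]. The pivot is placed at index 2. All elements to the left of the pivot are <= 13, and all elements to the right are > 13.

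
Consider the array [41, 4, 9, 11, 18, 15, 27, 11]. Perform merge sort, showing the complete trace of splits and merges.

Merge sort trace:

Split: [41, 4, 9, 11, 18, 15, 27, 11] -> [41, 4, 9, 11] and [18, 15, 27, 11]
  Split: [41, 4, 9, 11] -> [41, 4] and [9, 11]
    Split: [41, 4] -> [41] and [4]
    Merge: [41] + [4] -> [4, 41]
    Split: [9, 11] -> [9] and [11]
    Merge: [9] + [11] -> [9, 11]
  Merge: [4, 41] + [9, 11] -> [4, 9, 11, 41]
  Split: [18, 15, 27, 11] -> [18, 15] and [27, 11]
    Split: [18, 15] -> [18] and [15]
    Merge: [18] + [15] -> [15, 18]
    Split: [27, 11] -> [27] and [11]
    Merge: [27] + [11] -> [11, 27]
  Merge: [15, 18] + [11, 27] -> [11, 15, 18, 27]
Merge: [4, 9, 11, 41] + [11, 15, 18, 27] -> [4, 9, 11, 11, 15, 18, 27, 41]

Final sorted array: [4, 9, 11, 11, 15, 18, 27, 41]

The merge sort proceeds by recursively splitting the array and merging sorted halves.
After all merges, the sorted array is [4, 9, 11, 11, 15, 18, 27, 41].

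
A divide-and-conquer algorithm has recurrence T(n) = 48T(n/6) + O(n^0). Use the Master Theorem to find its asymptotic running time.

Master Theorem for T(n) = 48T(n/6) + O(n^0):

a = 48, b = 6, c = 0
log_b(a) = log_6(48) = 2.1606

Case 1: c = 0 < log_6(48) = 2.1606
T(n) = O(n^(log_6 48))

For T(n) = 48T(n/6) + O(n^0): log_6(48) = 2.1606. This is Case 1 of the Master Theorem (c < log_b(a), work dominated by leaves), giving O(n^(log_6 48)).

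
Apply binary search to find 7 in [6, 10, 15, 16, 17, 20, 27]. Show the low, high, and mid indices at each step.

Binary search for 7 in [6, 10, 15, 16, 17, 20, 27]:

lo=0, hi=6, mid=3, arr[mid]=16 -> 16 > 7, search left half
lo=0, hi=2, mid=1, arr[mid]=10 -> 10 > 7, search left half
lo=0, hi=0, mid=0, arr[mid]=6 -> 6 < 7, search right half
lo=1 > hi=0, target 7 not found

Binary search determines that 7 is not in the array after 3 comparisons. The search space was exhausted without finding the target.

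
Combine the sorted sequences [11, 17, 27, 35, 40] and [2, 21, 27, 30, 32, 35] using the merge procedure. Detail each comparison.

Merging process:

Compare 11 vs 2: take 2 from right. Merged: [2]
Compare 11 vs 21: take 11 from left. Merged: [2, 11]
Compare 17 vs 21: take 17 from left. Merged: [2, 11, 17]
Compare 27 vs 21: take 21 from right. Merged: [2, 11, 17, 21]
Compare 27 vs 27: take 27 from left. Merged: [2, 11, 17, 21, 27]
Compare 35 vs 27: take 27 from right. Merged: [2, 11, 17, 21, 27, 27]
Compare 35 vs 30: take 30 from right. Merged: [2, 11, 17, 21, 27, 27, 30]
Compare 35 vs 32: take 32 from right. Merged: [2, 11, 17, 21, 27, 27, 30, 32]
Compare 35 vs 35: take 35 from left. Merged: [2, 11, 17, 21, 27, 27, 30, 32, 35]
Compare 40 vs 35: take 35 from right. Merged: [2, 11, 17, 21, 27, 27, 30, 32, 35, 35]
Append remaining from left: [40]. Merged: [2, 11, 17, 21, 27, 27, 30, 32, 35, 35, 40]

Final merged array: [2, 11, 17, 21, 27, 27, 30, 32, 35, 35, 40]
Total comparisons: 10

The merged array is [2, 11, 17, 21, 27, 27, 30, 32, 35, 35, 40], requiring 10 comparisons. The merge step runs in O(n) time where n is the total number of elements.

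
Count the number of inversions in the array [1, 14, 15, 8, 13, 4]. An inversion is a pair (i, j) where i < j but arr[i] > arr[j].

Finding inversions in [1, 14, 15, 8, 13, 4]:

(1, 3): arr[1]=14 > arr[3]=8
(1, 4): arr[1]=14 > arr[4]=13
(1, 5): arr[1]=14 > arr[5]=4
(2, 3): arr[2]=15 > arr[3]=8
(2, 4): arr[2]=15 > arr[4]=13
(2, 5): arr[2]=15 > arr[5]=4
(3, 5): arr[3]=8 > arr[5]=4
(4, 5): arr[4]=13 > arr[5]=4

Total inversions: 8

The array has 8 inversion(s): (1,3), (1,4), (1,5), (2,3), (2,4), (2,5), (3,5), (4,5). Each pair (i,j) satisfies i < j and arr[i] > arr[j].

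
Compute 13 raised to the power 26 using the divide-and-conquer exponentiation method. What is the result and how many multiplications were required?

Computing 13^26 by squaring (build up from 13^1; each line after the first costs one multiplication):

13^1 = 13
13^2 = (13^1)^2 = 13^2 = 169
13^3 = 13 * 13^2 = 13 * 169 = 2197
13^6 = (13^3)^2 = 2197^2 = 4826809
13^12 = (13^6)^2 = 4826809^2 = 23298085122481
13^13 = 13 * 13^12 = 13 * 23298085122481 = 302875106592253
13^26 = (13^13)^2 = 302875106592253^2 = 91733330193268616658399616009

Result: 91733330193268616658399616009
Multiplications needed: 6 (6 lines after 13^1)

13^26 = 91733330193268616658399616009. Using exponentiation by squaring, this requires 6 multiplications. The key idea: if the exponent is even, square the half-power; if odd, multiply by the base once.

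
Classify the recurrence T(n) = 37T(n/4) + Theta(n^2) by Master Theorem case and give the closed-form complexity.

Master Theorem for T(n) = 37T(n/4) + O(n^2):

a = 37, b = 4, c = 2
log_b(a) = log_4(37) = 2.6047

Case 1: c = 2 < log_4(37) = 2.6047
T(n) = O(n^(log_4 37))

For T(n) = 37T(n/4) + O(n^2): log_4(37) = 2.6047. This is Case 1 of the Master Theorem (c < log_b(a), work dominated by leaves), giving O(n^(log_4 37)).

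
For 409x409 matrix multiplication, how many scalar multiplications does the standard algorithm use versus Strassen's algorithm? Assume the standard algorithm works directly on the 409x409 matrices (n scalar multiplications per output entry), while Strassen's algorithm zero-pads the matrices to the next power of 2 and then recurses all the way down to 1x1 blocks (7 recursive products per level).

Matrix multiplication for 409x409 matrices:

Strassen's algorithm requires power-of-2 dimensions. Pad 409x409 to 512x512 (next power of 2).

Standard algorithm: 409^3 = 68417929 multiplications
Strassen's algorithm: 7^(log2(512)) = 7^9 = 40353607 multiplications
Savings: 68417929 - 40353607 = 28064322 multiplications

Standard: 68417929 multiplications (409^3). Strassen: 40353607 multiplications (7^9, after padding to 512x512). Strassen reduces 8 recursive multiplications to 7 at each level.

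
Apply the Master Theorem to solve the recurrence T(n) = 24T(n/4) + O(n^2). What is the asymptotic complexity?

Master Theorem for T(n) = 24T(n/4) + O(n^2):

a = 24, b = 4, c = 2
log_b(a) = log_4(24) = 2.2925

Case 1: c = 2 < log_4(24) = 2.2925
T(n) = O(n^(log_4 24))

For T(n) = 24T(n/4) + O(n^2): log_4(24) = 2.2925. This is Case 1 of the Master Theorem (c < log_b(a), work dominated by leaves), giving O(n^(log_4 24)).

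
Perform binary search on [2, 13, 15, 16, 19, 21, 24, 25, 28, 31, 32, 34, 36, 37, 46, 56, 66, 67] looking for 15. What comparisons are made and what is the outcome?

Binary search for 15 in [2, 13, 15, 16, 19, 21, 24, 25, 28, 31, 32, 34, 36, 37, 46, 56, 66, 67]:

lo=0, hi=17, mid=8, arr[mid]=28 -> 28 > 15, search left half
lo=0, hi=7, mid=3, arr[mid]=16 -> 16 > 15, search left half
lo=0, hi=2, mid=1, arr[mid]=13 -> 13 < 15, search right half
lo=2, hi=2, mid=2, arr[mid]=15 -> Found target at index 2!

Binary search finds 15 at index 2 after 4 comparisons. The search repeatedly halves the search space by comparing with the middle element.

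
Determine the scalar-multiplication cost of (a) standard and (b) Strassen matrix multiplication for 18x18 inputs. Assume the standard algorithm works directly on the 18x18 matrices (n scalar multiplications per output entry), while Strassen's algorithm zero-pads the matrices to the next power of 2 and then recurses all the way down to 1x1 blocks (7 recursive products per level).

Matrix multiplication for 18x18 matrices:

Strassen's algorithm requires power-of-2 dimensions. Pad 18x18 to 32x32 (next power of 2).

Standard algorithm: 18^3 = 5832 multiplications
Strassen's algorithm: 7^(log2(32)) = 7^5 = 16807 multiplications
Difference: 5832 - 16807 = -10975 (Strassen uses MORE here due to padding overhead — for small or just-over-power-of-2 n, padding can outweigh the per-level savings)

Standard: 5832 multiplications (18^3). Strassen: 16807 multiplications (7^5, after padding to 32x32). Strassen reduces 8 recursive multiplications to 7 at each level.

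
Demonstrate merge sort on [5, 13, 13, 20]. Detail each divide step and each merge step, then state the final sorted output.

Merge sort trace:

Split: [5, 13, 13, 20] -> [5, 13] and [13, 20]
  Split: [5, 13] -> [5] and [13]
  Merge: [5] + [13] -> [5, 13]
  Split: [13, 20] -> [13] and [20]
  Merge: [13] + [20] -> [13, 20]
Merge: [5, 13] + [13, 20] -> [5, 13, 13, 20]

Final sorted array: [5, 13, 13, 20]

The merge sort proceeds by recursively splitting the array and merging sorted halves.
After all merges, the sorted array is [5, 13, 13, 20].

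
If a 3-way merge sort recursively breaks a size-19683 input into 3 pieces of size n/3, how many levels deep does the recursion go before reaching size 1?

For divide and conquer with division factor 3:

Problem sizes at each level:
Level 0: 19683
Level 1: 6561
Level 2: 2187
Level 3: 729
Level 4: 243
Level 5: 81
Level 6: 27
Level 7: 9
Level 8: 3
Level 9: 1

The root is level 0 and the size-1 base case is level 9 (the tree spans levels 0 through 9, i.e. 10 levels counting the root), so the depth is the number of divisions: log_3(19683) = 9

The recursion tree depth is log_3(19683) = 9. At each level, the problem size is divided by 3, so it takes 9 divisions to reduce to a base case of size 1. The algorithm makes 3 recursive calls at each level.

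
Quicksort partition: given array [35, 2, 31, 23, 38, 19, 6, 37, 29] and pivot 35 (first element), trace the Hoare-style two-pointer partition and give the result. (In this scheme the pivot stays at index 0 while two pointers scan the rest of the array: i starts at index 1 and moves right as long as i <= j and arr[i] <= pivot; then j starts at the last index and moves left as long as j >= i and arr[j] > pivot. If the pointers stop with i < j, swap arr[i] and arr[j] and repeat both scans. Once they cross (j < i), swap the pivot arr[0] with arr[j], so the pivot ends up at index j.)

Hoare-style two-pointer partition with pivot = 35:

Initial array: [35, 2, 31, 23, 38, 19, 6, 37, 29]

Pointers start at i = 1, j = 8.
i stops at index 4 (arr[4]=38 > 35), j stops at index 8 (arr[8]=29 <= 35): swap arr[4] and arr[8], array becomes [35, 2, 31, 23, 29, 19, 6, 37, 38]
i ends at 7, j ends at 6: the pointers have crossed (j < i), so scanning stops.

Swap pivot arr[0] with arr[6] to place pivot at position 6: [6, 2, 31, 23, 29, 19, 35, 37, 38]
Pivot position: 6

After partitioning with pivot 35, the array becomes [6, 2, 31, 23, 29, 19, 35, 37, 38]. The pivot is placed at index 6. All elements to the left of the pivot are <= 35, and all elements to the right are > 35.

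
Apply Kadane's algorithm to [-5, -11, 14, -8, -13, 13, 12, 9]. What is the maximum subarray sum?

Using Kadane's algorithm on [-5, -11, 14, -8, -13, 13, 12, 9]:

Scanning through the array:
Position 1 (value -11): max_ending_here = -11, max_so_far = -5
Position 2 (value 14): max_ending_here = 14, max_so_far = 14
Position 3 (value -8): max_ending_here = 6, max_so_far = 14
Position 4 (value -13): max_ending_here = -7, max_so_far = 14
Position 5 (value 13): max_ending_here = 13, max_so_far = 14
Position 6 (value 12): max_ending_here = 25, max_so_far = 25
Position 7 (value 9): max_ending_here = 34, max_so_far = 34

Maximum subarray: [13, 12, 9]
Maximum sum: 34

The maximum subarray is [13, 12, 9] with sum 34. This subarray runs from index 5 to index 7.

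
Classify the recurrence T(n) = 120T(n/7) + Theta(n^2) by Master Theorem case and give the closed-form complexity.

Master Theorem for T(n) = 120T(n/7) + O(n^2):

a = 120, b = 7, c = 2
log_b(a) = log_7(120) = 2.4603

Case 1: c = 2 < log_7(120) = 2.4603
T(n) = O(n^(log_7 120))

For T(n) = 120T(n/7) + O(n^2): log_7(120) = 2.4603. This is Case 1 of the Master Theorem (c < log_b(a), work dominated by leaves), giving O(n^(log_7 120)).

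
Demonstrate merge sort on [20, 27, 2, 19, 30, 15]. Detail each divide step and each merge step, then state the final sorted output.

Merge sort trace:

Split: [20, 27, 2, 19, 30, 15] -> [20, 27, 2] and [19, 30, 15]
  Split: [20, 27, 2] -> [20] and [27, 2]
    Split: [27, 2] -> [27] and [2]
    Merge: [27] + [2] -> [2, 27]
  Merge: [20] + [2, 27] -> [2, 20, 27]
  Split: [19, 30, 15] -> [19] and [30, 15]
    Split: [30, 15] -> [30] and [15]
    Merge: [30] + [15] -> [15, 30]
  Merge: [19] + [15, 30] -> [15, 19, 30]
Merge: [2, 20, 27] + [15, 19, 30] -> [2, 15, 19, 20, 27, 30]

Final sorted array: [2, 15, 19, 20, 27, 30]

The merge sort proceeds by recursively splitting the array and merging sorted halves.
After all merges, the sorted array is [2, 15, 19, 20, 27, 30].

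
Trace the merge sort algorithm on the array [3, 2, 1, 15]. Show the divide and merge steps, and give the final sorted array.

Merge sort trace:

Split: [3, 2, 1, 15] -> [3, 2] and [1, 15]
  Split: [3, 2] -> [3] and [2]
  Merge: [3] + [2] -> [2, 3]
  Split: [1, 15] -> [1] and [15]
  Merge: [1] + [15] -> [1, 15]
Merge: [2, 3] + [1, 15] -> [1, 2, 3, 15]

Final sorted array: [1, 2, 3, 15]

The merge sort proceeds by recursively splitting the array and merging sorted halves.
After all merges, the sorted array is [1, 2, 3, 15].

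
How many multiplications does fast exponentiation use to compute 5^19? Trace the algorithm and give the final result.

Computing 5^19 by squaring (build up from 5^1; each line after the first costs one multiplication):

5^1 = 5
5^2 = (5^1)^2 = 5^2 = 25
5^4 = (5^2)^2 = 25^2 = 625
5^8 = (5^4)^2 = 625^2 = 390625
5^9 = 5 * 5^8 = 5 * 390625 = 1953125
5^18 = (5^9)^2 = 1953125^2 = 3814697265625
5^19 = 5 * 5^18 = 5 * 3814697265625 = 19073486328125

Result: 19073486328125
Multiplications needed: 6 (6 lines after 5^1)

5^19 = 19073486328125. Using exponentiation by squaring, this requires 6 multiplications. The key idea: if the exponent is even, square the half-power; if odd, multiply by the base once.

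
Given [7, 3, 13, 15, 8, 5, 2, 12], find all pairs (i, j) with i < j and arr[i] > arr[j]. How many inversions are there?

Finding inversions in [7, 3, 13, 15, 8, 5, 2, 12]:

(0, 1): arr[0]=7 > arr[1]=3
(0, 5): arr[0]=7 > arr[5]=5
(0, 6): arr[0]=7 > arr[6]=2
(1, 6): arr[1]=3 > arr[6]=2
(2, 4): arr[2]=13 > arr[4]=8
(2, 5): arr[2]=13 > arr[5]=5
(2, 6): arr[2]=13 > arr[6]=2
(2, 7): arr[2]=13 > arr[7]=12
(3, 4): arr[3]=15 > arr[4]=8
(3, 5): arr[3]=15 > arr[5]=5
(3, 6): arr[3]=15 > arr[6]=2
(3, 7): arr[3]=15 > arr[7]=12
(4, 5): arr[4]=8 > arr[5]=5
(4, 6): arr[4]=8 > arr[6]=2
(5, 6): arr[5]=5 > arr[6]=2

Total inversions: 15

The array has 15 inversion(s): (0,1), (0,5), (0,6), (1,6), (2,4), (2,5), (2,6), (2,7), (3,4), (3,5), (3,6), (3,7), (4,5), (4,6), (5,6). Each pair (i,j) satisfies i < j and arr[i] > arr[j].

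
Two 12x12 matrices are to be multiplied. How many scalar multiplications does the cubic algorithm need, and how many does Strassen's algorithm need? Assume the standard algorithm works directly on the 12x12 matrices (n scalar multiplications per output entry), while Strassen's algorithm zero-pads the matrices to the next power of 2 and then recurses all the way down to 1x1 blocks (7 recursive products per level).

Matrix multiplication for 12x12 matrices:

Strassen's algorithm requires power-of-2 dimensions. Pad 12x12 to 16x16 (next power of 2).

Standard algorithm: 12^3 = 1728 multiplications
Strassen's algorithm: 7^(log2(16)) = 7^4 = 2401 multiplications
Difference: 1728 - 2401 = -673 (Strassen uses MORE here due to padding overhead — for small or just-over-power-of-2 n, padding can outweigh the per-level savings)

Standard: 1728 multiplications (12^3). Strassen: 2401 multiplications (7^4, after padding to 16x16). Strassen reduces 8 recursive multiplications to 7 at each level.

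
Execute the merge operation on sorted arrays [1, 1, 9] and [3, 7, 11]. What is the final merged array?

Merging process:

Compare 1 vs 3: take 1 from left. Merged: [1]
Compare 1 vs 3: take 1 from left. Merged: [1, 1]
Compare 9 vs 3: take 3 from right. Merged: [1, 1, 3]
Compare 9 vs 7: take 7 from right. Merged: [1, 1, 3, 7]
Compare 9 vs 11: take 9 from left. Merged: [1, 1, 3, 7, 9]
Append remaining from right: [11]. Merged: [1, 1, 3, 7, 9, 11]

Final merged array: [1, 1, 3, 7, 9, 11]
Total comparisons: 5

The merged array is [1, 1, 3, 7, 9, 11], requiring 5 comparisons. The merge step runs in O(n) time where n is the total number of elements.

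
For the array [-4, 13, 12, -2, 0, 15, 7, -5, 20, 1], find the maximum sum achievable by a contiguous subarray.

Using Kadane's algorithm on [-4, 13, 12, -2, 0, 15, 7, -5, 20, 1]:

Scanning through the array:
Position 1 (value 13): max_ending_here = 13, max_so_far = 13
Position 2 (value 12): max_ending_here = 25, max_so_far = 25
Position 3 (value -2): max_ending_here = 23, max_so_far = 25
Position 4 (value 0): max_ending_here = 23, max_so_far = 25
Position 5 (value 15): max_ending_here = 38, max_so_far = 38
Position 6 (value 7): max_ending_here = 45, max_so_far = 45
Position 7 (value -5): max_ending_here = 40, max_so_far = 45
Position 8 (value 20): max_ending_here = 60, max_so_far = 60
Position 9 (value 1): max_ending_here = 61, max_so_far = 61

Maximum subarray: [13, 12, -2, 0, 15, 7, -5, 20, 1]
Maximum sum: 61

The maximum subarray is [13, 12, -2, 0, 15, 7, -5, 20, 1] with sum 61. This subarray runs from index 1 to index 9.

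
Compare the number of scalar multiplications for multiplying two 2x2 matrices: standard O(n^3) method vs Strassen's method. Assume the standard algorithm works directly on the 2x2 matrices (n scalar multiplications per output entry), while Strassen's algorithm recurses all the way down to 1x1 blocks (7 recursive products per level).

Matrix multiplication for 2x2 matrices:

Standard algorithm: 2^3 = 8 multiplications
Strassen's algorithm: 7^(log2(2)) = 7^1 = 7 multiplications
Savings: 8 - 7 = 1 multiplications

Standard: 8 multiplications (2^3). Strassen: 7 multiplications (7^1). Strassen reduces 8 recursive multiplications to 7 at each level.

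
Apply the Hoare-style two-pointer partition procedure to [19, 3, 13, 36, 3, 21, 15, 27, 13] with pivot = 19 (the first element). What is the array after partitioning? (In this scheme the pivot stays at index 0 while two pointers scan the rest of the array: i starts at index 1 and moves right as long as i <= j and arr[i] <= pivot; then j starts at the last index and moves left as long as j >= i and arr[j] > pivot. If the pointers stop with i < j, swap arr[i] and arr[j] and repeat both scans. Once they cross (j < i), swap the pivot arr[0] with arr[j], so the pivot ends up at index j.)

Hoare-style two-pointer partition with pivot = 19:

Initial array: [19, 3, 13, 36, 3, 21, 15, 27, 13]

Pointers start at i = 1, j = 8.
i stops at index 3 (arr[3]=36 > 19), j stops at index 8 (arr[8]=13 <= 19): swap arr[3] and arr[8], array becomes [19, 3, 13, 13, 3, 21, 15, 27, 36]
i stops at index 5 (arr[5]=21 > 19), j stops at index 6 (arr[6]=15 <= 19): swap arr[5] and arr[6], array becomes [19, 3, 13, 13, 3, 15, 21, 27, 36]
i ends at 6, j ends at 5: the pointers have crossed (j < i), so scanning stops.

Swap pivot arr[0] with arr[5] to place pivot at position 5: [15, 3, 13, 13, 3, 19, 21, 27, 36]
Pivot position: 5

After partitioning with pivot 19, the array becomes [15, 3, 13, 13, 3, 19, 21, 27, 36]. The pivot is placed at index 5. All elements to the left of the pivot are <= 19, and all elements to the right are > 19.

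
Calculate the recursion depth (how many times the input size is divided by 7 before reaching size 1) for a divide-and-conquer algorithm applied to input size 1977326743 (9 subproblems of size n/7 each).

For divide and conquer with division factor 7:

Problem sizes at each level:
Level 0: 1977326743
Level 1: 282475249
Level 2: 40353607
Level 3: 5764801
Level 4: 823543
Level 5: 117649
Level 6: 16807
Level 7: 2401
Level 8: 343
Level 9: 49
Level 10: 7
Level 11: 1

The root is level 0 and the size-1 base case is level 11 (the tree spans levels 0 through 11, i.e. 12 levels counting the root), so the depth is the number of divisions: log_7(1977326743) = 11

The recursion tree depth is log_7(1977326743) = 11. At each level, the problem size is divided by 7, so it takes 11 divisions to reduce to a base case of size 1. The algorithm makes 9 recursive calls at each level.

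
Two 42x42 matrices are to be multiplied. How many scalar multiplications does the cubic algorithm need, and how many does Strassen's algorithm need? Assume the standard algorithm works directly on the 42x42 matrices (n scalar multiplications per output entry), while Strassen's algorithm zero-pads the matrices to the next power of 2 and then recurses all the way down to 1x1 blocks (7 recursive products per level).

Matrix multiplication for 42x42 matrices:

Strassen's algorithm requires power-of-2 dimensions. Pad 42x42 to 64x64 (next power of 2).

Standard algorithm: 42^3 = 74088 multiplications
Strassen's algorithm: 7^(log2(64)) = 7^6 = 117649 multiplications
Difference: 74088 - 117649 = -43561 (Strassen uses MORE here due to padding overhead — for small or just-over-power-of-2 n, padding can outweigh the per-level savings)

Standard: 74088 multiplications (42^3). Strassen: 117649 multiplications (7^6, after padding to 64x64). Strassen reduces 8 recursive multiplications to 7 at each level.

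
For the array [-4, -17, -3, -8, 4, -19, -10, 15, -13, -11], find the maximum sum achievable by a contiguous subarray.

Using Kadane's algorithm on [-4, -17, -3, -8, 4, -19, -10, 15, -13, -11]:

Scanning through the array:
Position 1 (value -17): max_ending_here = -17, max_so_far = -4
Position 2 (value -3): max_ending_here = -3, max_so_far = -3
Position 3 (value -8): max_ending_here = -8, max_so_far = -3
Position 4 (value 4): max_ending_here = 4, max_so_far = 4
Position 5 (value -19): max_ending_here = -15, max_so_far = 4
Position 6 (value -10): max_ending_here = -10, max_so_far = 4
Position 7 (value 15): max_ending_here = 15, max_so_far = 15
Position 8 (value -13): max_ending_here = 2, max_so_far = 15
Position 9 (value -11): max_ending_here = -9, max_so_far = 15

Maximum subarray: [15]
Maximum sum: 15

The maximum subarray is [15] with sum 15. This subarray runs from index 7 to index 7.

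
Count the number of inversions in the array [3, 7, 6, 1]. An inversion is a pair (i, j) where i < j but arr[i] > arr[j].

Finding inversions in [3, 7, 6, 1]:

(0, 3): arr[0]=3 > arr[3]=1
(1, 2): arr[1]=7 > arr[2]=6
(1, 3): arr[1]=7 > arr[3]=1
(2, 3): arr[2]=6 > arr[3]=1

Total inversions: 4

The array has 4 inversion(s): (0,3), (1,2), (1,3), (2,3). Each pair (i,j) satisfies i < j and arr[i] > arr[j].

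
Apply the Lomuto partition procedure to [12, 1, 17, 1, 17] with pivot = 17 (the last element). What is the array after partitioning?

Lomuto partition with pivot = 17:

Initial array: [12, 1, 17, 1, 17]

arr[0]=12 <= 17: swap with position 0, array becomes [12, 1, 17, 1, 17]
arr[1]=1 <= 17: swap with position 1, array becomes [12, 1, 17, 1, 17]
arr[2]=17 <= 17: swap with position 2, array becomes [12, 1, 17, 1, 17]
arr[3]=1 <= 17: swap with position 3, array becomes [12, 1, 17, 1, 17]

Place pivot at position 4: [12, 1, 17, 1, 17]
Pivot position: 4

After partitioning with pivot 17, the array becomes [12, 1, 17, 1, 17]. The pivot is placed at index 4. All elements to the left of the pivot are <= 17, and all elements to the right are > 17.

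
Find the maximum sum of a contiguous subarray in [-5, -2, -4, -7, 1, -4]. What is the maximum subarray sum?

Using Kadane's algorithm on [-5, -2, -4, -7, 1, -4]:

Scanning through the array:
Position 1 (value -2): max_ending_here = -2, max_so_far = -2
Position 2 (value -4): max_ending_here = -4, max_so_far = -2
Position 3 (value -7): max_ending_here = -7, max_so_far = -2
Position 4 (value 1): max_ending_here = 1, max_so_far = 1
Position 5 (value -4): max_ending_here = -3, max_so_far = 1

Maximum subarray: [1]
Maximum sum: 1

The maximum subarray is [1] with sum 1. This subarray runs from index 4 to index 4.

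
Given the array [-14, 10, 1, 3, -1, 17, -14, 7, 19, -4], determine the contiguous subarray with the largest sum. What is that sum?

Using Kadane's algorithm on [-14, 10, 1, 3, -1, 17, -14, 7, 19, -4]:

Scanning through the array:
Position 1 (value 10): max_ending_here = 10, max_so_far = 10
Position 2 (value 1): max_ending_here = 11, max_so_far = 11
Position 3 (value 3): max_ending_here = 14, max_so_far = 14
Position 4 (value -1): max_ending_here = 13, max_so_far = 14
Position 5 (value 17): max_ending_here = 30, max_so_far = 30
Position 6 (value -14): max_ending_here = 16, max_so_far = 30
Position 7 (value 7): max_ending_here = 23, max_so_far = 30
Position 8 (value 19): max_ending_here = 42, max_so_far = 42
Position 9 (value -4): max_ending_here = 38, max_so_far = 42

Maximum subarray: [10, 1, 3, -1, 17, -14, 7, 19]
Maximum sum: 42

The maximum subarray is [10, 1, 3, -1, 17, -14, 7, 19] with sum 42. This subarray runs from index 1 to index 8.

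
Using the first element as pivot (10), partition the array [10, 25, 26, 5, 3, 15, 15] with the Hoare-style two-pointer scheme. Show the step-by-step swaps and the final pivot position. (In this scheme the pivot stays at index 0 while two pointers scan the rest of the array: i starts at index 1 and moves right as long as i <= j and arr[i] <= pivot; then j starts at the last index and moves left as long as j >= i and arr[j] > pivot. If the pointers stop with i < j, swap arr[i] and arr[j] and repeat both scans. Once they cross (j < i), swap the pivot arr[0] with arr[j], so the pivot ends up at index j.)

Hoare-style two-pointer partition with pivot = 10:

Initial array: [10, 25, 26, 5, 3, 15, 15]

Pointers start at i = 1, j = 6.
i stops at index 1 (arr[1]=25 > 10), j stops at index 4 (arr[4]=3 <= 10): swap arr[1] and arr[4], array becomes [10, 3, 26, 5, 25, 15, 15]
i stops at index 2 (arr[2]=26 > 10), j stops at index 3 (arr[3]=5 <= 10): swap arr[2] and arr[3], array becomes [10, 3, 5, 26, 25, 15, 15]
i ends at 3, j ends at 2: the pointers have crossed (j < i), so scanning stops.

Swap pivot arr[0] with arr[2] to place pivot at position 2: [5, 3, 10, 26, 25, 15, 15]
Pivot position: 2

After partitioning with pivot 10, the array becomes [5, 3, 10, 26, 25, 15, 15]. The pivot is placed at index 2. All elements to the left of the pivot are <= 10, and all elements to the right are > 10.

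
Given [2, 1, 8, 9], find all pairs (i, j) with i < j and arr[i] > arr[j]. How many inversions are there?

Finding inversions in [2, 1, 8, 9]:

(0, 1): arr[0]=2 > arr[1]=1

Total inversions: 1

The array has 1 inversion(s): (0,1). Each pair (i,j) satisfies i < j and arr[i] > arr[j].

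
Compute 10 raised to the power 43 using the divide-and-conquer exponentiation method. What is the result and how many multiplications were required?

Computing 10^43 by squaring (build up from 10^1; each line after the first costs one multiplication):

10^1 = 10
10^2 = (10^1)^2 = 10^2 = 100
10^4 = (10^2)^2 = 100^2 = 10000
10^5 = 10 * 10^4 = 10 * 10000 = 100000
10^10 = (10^5)^2 = 100000^2 = 10000000000
10^20 = (10^10)^2 = 10000000000^2 = 100000000000000000000
10^21 = 10 * 10^20 = 10 * 100000000000000000000 = 1000000000000000000000
10^42 = (10^21)^2 = 1000000000000000000000^2 = 1000000000000000000000000000000000000000000
10^43 = 10 * 10^42 = 10 * 1000000000000000000000000000000000000000000 = 10000000000000000000000000000000000000000000

Result: 10000000000000000000000000000000000000000000
Multiplications needed: 8 (8 lines after 10^1)

10^43 = 10000000000000000000000000000000000000000000. Using exponentiation by squaring, this requires 8 multiplications. The key idea: if the exponent is even, square the half-power; if odd, multiply by the base once.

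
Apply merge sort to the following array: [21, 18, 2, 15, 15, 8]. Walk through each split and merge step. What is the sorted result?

Merge sort trace:

Split: [21, 18, 2, 15, 15, 8] -> [21, 18, 2] and [15, 15, 8]
  Split: [21, 18, 2] -> [21] and [18, 2]
    Split: [18, 2] -> [18] and [2]
    Merge: [18] + [2] -> [2, 18]
  Merge: [21] + [2, 18] -> [2, 18, 21]
  Split: [15, 15, 8] -> [15] and [15, 8]
    Split: [15, 8] -> [15] and [8]
    Merge: [15] + [8] -> [8, 15]
  Merge: [15] + [8, 15] -> [8, 15, 15]
Merge: [2, 18, 21] + [8, 15, 15] -> [2, 8, 15, 15, 18, 21]

Final sorted array: [2, 8, 15, 15, 18, 21]

The merge sort proceeds by recursively splitting the array and merging sorted halves.
After all merges, the sorted array is [2, 8, 15, 15, 18, 21].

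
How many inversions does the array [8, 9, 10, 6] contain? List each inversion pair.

Finding inversions in [8, 9, 10, 6]:

(0, 3): arr[0]=8 > arr[3]=6
(1, 3): arr[1]=9 > arr[3]=6
(2, 3): arr[2]=10 > arr[3]=6

Total inversions: 3

The array has 3 inversion(s): (0,3), (1,3), (2,3). Each pair (i,j) satisfies i < j and arr[i] > arr[j].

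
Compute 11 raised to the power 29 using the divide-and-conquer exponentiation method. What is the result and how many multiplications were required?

Computing 11^29 by squaring (build up from 11^1; each line after the first costs one multiplication):

11^1 = 11
11^2 = (11^1)^2 = 11^2 = 121
11^3 = 11 * 11^2 = 11 * 121 = 1331
11^6 = (11^3)^2 = 1331^2 = 1771561
11^7 = 11 * 11^6 = 11 * 1771561 = 19487171
11^14 = (11^7)^2 = 19487171^2 = 379749833583241
11^28 = (11^14)^2 = 379749833583241^2 = 144209936106499234037676064081
11^29 = 11 * 11^28 = 11 * 144209936106499234037676064081 = 1586309297171491574414436704891

Result: 1586309297171491574414436704891
Multiplications needed: 7 (7 lines after 11^1)

11^29 = 1586309297171491574414436704891. Using exponentiation by squaring, this requires 7 multiplications. The key idea: if the exponent is even, square the half-power; if odd, multiply by the base once.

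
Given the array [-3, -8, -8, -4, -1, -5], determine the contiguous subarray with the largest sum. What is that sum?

Using Kadane's algorithm on [-3, -8, -8, -4, -1, -5]:

Scanning through the array:
Position 1 (value -8): max_ending_here = -8, max_so_far = -3
Position 2 (value -8): max_ending_here = -8, max_so_far = -3
Position 3 (value -4): max_ending_here = -4, max_so_far = -3
Position 4 (value -1): max_ending_here = -1, max_so_far = -1
Position 5 (value -5): max_ending_here = -5, max_so_far = -1

Maximum subarray: [-1]
Maximum sum: -1

The maximum subarray is [-1] with sum -1. This subarray runs from index 4 to index 4.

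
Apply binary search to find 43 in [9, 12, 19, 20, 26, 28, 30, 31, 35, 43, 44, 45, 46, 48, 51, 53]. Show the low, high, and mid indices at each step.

Binary search for 43 in [9, 12, 19, 20, 26, 28, 30, 31, 35, 43, 44, 45, 46, 48, 51, 53]:

lo=0, hi=15, mid=7, arr[mid]=31 -> 31 < 43, search right half
lo=8, hi=15, mid=11, arr[mid]=45 -> 45 > 43, search left half
lo=8, hi=10, mid=9, arr[mid]=43 -> Found target at index 9!

Binary search finds 43 at index 9 after 3 comparisons. The search repeatedly halves the search space by comparing with the middle element.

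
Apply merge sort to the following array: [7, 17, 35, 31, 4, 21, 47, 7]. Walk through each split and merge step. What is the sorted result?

Merge sort trace:

Split: [7, 17, 35, 31, 4, 21, 47, 7] -> [7, 17, 35, 31] and [4, 21, 47, 7]
  Split: [7, 17, 35, 31] -> [7, 17] and [35, 31]
    Split: [7, 17] -> [7] and [17]
    Merge: [7] + [17] -> [7, 17]
    Split: [35, 31] -> [35] and [31]
    Merge: [35] + [31] -> [31, 35]
  Merge: [7, 17] + [31, 35] -> [7, 17, 31, 35]
  Split: [4, 21, 47, 7] -> [4, 21] and [47, 7]
    Split: [4, 21] -> [4] and [21]
    Merge: [4] + [21] -> [4, 21]
    Split: [47, 7] -> [47] and [7]
    Merge: [47] + [7] -> [7, 47]
  Merge: [4, 21] + [7, 47] -> [4, 7, 21, 47]
Merge: [7, 17, 31, 35] + [4, 7, 21, 47] -> [4, 7, 7, 17, 21, 31, 35, 47]

Final sorted array: [4, 7, 7, 17, 21, 31, 35, 47]

The merge sort proceeds by recursively splitting the array and merging sorted halves.
After all merges, the sorted array is [4, 7, 7, 17, 21, 31, 35, 47].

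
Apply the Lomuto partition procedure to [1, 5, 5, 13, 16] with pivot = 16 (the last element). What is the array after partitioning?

Lomuto partition with pivot = 16:

Initial array: [1, 5, 5, 13, 16]

arr[0]=1 <= 16: swap with position 0, array becomes [1, 5, 5, 13, 16]
arr[1]=5 <= 16: swap with position 1, array becomes [1, 5, 5, 13, 16]
arr[2]=5 <= 16: swap with position 2, array becomes [1, 5, 5, 13, 16]
arr[3]=13 <= 16: swap with position 3, array becomes [1, 5, 5, 13, 16]

Place pivot at position 4: [1, 5, 5, 13, 16]
Pivot position: 4

After partitioning with pivot 16, the array becomes [1, 5, 5, 13, 16]. The pivot is placed at index 4. All elements to the left of the pivot are <= 16, and all elements to the right are > 16.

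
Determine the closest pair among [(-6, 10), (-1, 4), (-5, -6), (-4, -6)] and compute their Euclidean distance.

Computing all pairwise distances among 4 points:

d((-6, 10), (-1, 4)) = 7.8102
d((-6, 10), (-5, -6)) = 16.0312
d((-6, 10), (-4, -6)) = 16.1245
d((-1, 4), (-5, -6)) = 10.7703
d((-1, 4), (-4, -6)) = 10.4403
d((-5, -6), (-4, -6)) = 1.0 <-- minimum

Closest pair: (-5, -6) and (-4, -6) with distance 1.0

The closest pair is (-5, -6) and (-4, -6) with Euclidean distance 1.0. For 4 points, brute-force pairwise comparison is shown above. For large n, the divide-and-conquer algorithm (sort by x, recurse on halves, check the dividing strip) achieves O(n log n).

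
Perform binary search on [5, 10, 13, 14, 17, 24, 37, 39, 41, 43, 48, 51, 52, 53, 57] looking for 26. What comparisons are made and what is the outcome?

Binary search for 26 in [5, 10, 13, 14, 17, 24, 37, 39, 41, 43, 48, 51, 52, 53, 57]:

lo=0, hi=14, mid=7, arr[mid]=39 -> 39 > 26, search left half
lo=0, hi=6, mid=3, arr[mid]=14 -> 14 < 26, search right half
lo=4, hi=6, mid=5, arr[mid]=24 -> 24 < 26, search right half
lo=6, hi=6, mid=6, arr[mid]=37 -> 37 > 26, search left half
lo=6 > hi=5, target 26 not found

Binary search determines that 26 is not in the array after 4 comparisons. The search space was exhausted without finding the target.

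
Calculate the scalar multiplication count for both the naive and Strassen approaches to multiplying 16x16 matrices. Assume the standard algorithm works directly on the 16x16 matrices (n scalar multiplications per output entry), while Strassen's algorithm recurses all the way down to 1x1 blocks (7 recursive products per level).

Matrix multiplication for 16x16 matrices:

Standard algorithm: 16^3 = 4096 multiplications
Strassen's algorithm: 7^(log2(16)) = 7^4 = 2401 multiplications
Savings: 4096 - 2401 = 1695 multiplications

Standard: 4096 multiplications (16^3). Strassen: 2401 multiplications (7^4). Strassen reduces 8 recursive multiplications to 7 at each level.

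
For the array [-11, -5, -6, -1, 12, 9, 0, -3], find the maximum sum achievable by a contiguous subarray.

Using Kadane's algorithm on [-11, -5, -6, -1, 12, 9, 0, -3]:

Scanning through the array:
Position 1 (value -5): max_ending_here = -5, max_so_far = -5
Position 2 (value -6): max_ending_here = -6, max_so_far = -5
Position 3 (value -1): max_ending_here = -1, max_so_far = -1
Position 4 (value 12): max_ending_here = 12, max_so_far = 12
Position 5 (value 9): max_ending_here = 21, max_so_far = 21
Position 6 (value 0): max_ending_here = 21, max_so_far = 21
Position 7 (value -3): max_ending_here = 18, max_so_far = 21

Maximum subarray: [12, 9]
Maximum sum: 21

The maximum subarray is [12, 9] with sum 21. This subarray runs from index 4 to index 5.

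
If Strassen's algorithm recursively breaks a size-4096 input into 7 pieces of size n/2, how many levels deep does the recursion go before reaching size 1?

For divide and conquer with division factor 2:

Problem sizes at each level:
Level 0: 4096
Level 1: 2048
Level 2: 1024
Level 3: 512
Level 4: 256
Level 5: 128
Level 6: 64
Level 7: 32
Level 8: 16
Level 9: 8
Level 10: 4
Level 11: 2
Level 12: 1

The root is level 0 and the size-1 base case is level 12 (the tree spans levels 0 through 12, i.e. 13 levels counting the root), so the depth is the number of divisions: log_2(4096) = 12

The recursion tree depth is log_2(4096) = 12. At each level, the problem size is divided by 2, so it takes 12 divisions to reduce to a base case of size 1. The algorithm makes 7 recursive calls at each level.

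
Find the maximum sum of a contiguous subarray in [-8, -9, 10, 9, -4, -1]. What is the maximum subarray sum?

Using Kadane's algorithm on [-8, -9, 10, 9, -4, -1]:

Scanning through the array:
Position 1 (value -9): max_ending_here = -9, max_so_far = -8
Position 2 (value 10): max_ending_here = 10, max_so_far = 10
Position 3 (value 9): max_ending_here = 19, max_so_far = 19
Position 4 (value -4): max_ending_here = 15, max_so_far = 19
Position 5 (value -1): max_ending_here = 14, max_so_far = 19

Maximum subarray: [10, 9]
Maximum sum: 19

The maximum subarray is [10, 9] with sum 19. This subarray runs from index 2 to index 3.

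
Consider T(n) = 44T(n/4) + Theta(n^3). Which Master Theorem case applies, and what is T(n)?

Master Theorem for T(n) = 44T(n/4) + O(n^3):

a = 44, b = 4, c = 3
log_b(a) = log_4(44) = 2.7297

Case 3: c = 3 > log_4(44) = 2.7297
T(n) = O(n^3) = O(n^3)

For T(n) = 44T(n/4) + O(n^3): log_4(44) = 2.7297. This is Case 3 of the Master Theorem (c > log_b(a), work dominated by root), giving O(n^3).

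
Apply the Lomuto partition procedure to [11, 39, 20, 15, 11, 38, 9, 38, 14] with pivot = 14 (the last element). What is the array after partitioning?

Lomuto partition with pivot = 14:

Initial array: [11, 39, 20, 15, 11, 38, 9, 38, 14]

arr[0]=11 <= 14: swap with position 0, array becomes [11, 39, 20, 15, 11, 38, 9, 38, 14]
arr[1]=39 > 14: no swap
arr[2]=20 > 14: no swap
arr[3]=15 > 14: no swap
arr[4]=11 <= 14: swap with position 1, array becomes [11, 11, 20, 15, 39, 38, 9, 38, 14]
arr[5]=38 > 14: no swap
arr[6]=9 <= 14: swap with position 2, array becomes [11, 11, 9, 15, 39, 38, 20, 38, 14]
arr[7]=38 > 14: no swap

Place pivot at position 3: [11, 11, 9, 14, 39, 38, 20, 38, 15]
Pivot position: 3

After partitioning with pivot 14, the array becomes [11, 11, 9, 14, 39, 38, 20, 38, 15]. The pivot is placed at index 3. All elements to the left of the pivot are <= 14, and all elements to the right are > 14.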